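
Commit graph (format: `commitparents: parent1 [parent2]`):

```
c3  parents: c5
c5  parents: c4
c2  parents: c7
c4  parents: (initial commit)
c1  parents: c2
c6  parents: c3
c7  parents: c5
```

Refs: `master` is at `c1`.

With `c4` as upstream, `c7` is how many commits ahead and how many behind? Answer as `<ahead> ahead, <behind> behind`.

Reachable from c7: {c4, c5, c7}.
Reachable from c4: {c4}.
Only in c7's history (ahead): {c5, c7} — 2.
Only in c4's history (behind): {} — 0.

2 ahead, 0 behind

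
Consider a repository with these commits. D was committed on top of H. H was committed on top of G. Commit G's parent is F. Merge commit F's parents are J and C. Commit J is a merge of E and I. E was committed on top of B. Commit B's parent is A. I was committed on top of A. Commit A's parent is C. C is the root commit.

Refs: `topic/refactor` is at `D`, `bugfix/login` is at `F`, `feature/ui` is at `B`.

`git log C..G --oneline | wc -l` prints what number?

Reachable from G: {A, B, C, E, F, G, I, J}.
Reachable from C: {C}.
In G's history but not C's: {A, B, E, F, G, I, J} — 7 commits.

7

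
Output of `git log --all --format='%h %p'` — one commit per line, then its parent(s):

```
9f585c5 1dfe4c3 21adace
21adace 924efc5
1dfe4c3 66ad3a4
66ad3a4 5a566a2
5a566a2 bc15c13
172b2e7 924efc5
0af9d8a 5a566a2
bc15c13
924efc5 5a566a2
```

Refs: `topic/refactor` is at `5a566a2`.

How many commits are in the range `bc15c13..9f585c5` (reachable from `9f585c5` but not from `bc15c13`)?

6

Reachable from 9f585c5: {1dfe4c3, 21adace, 5a566a2, 66ad3a4, 924efc5, 9f585c5, bc15c13}.
Reachable from bc15c13: {bc15c13}.
In 9f585c5's history but not bc15c13's: {1dfe4c3, 21adace, 5a566a2, 66ad3a4, 924efc5, 9f585c5} — 6 commits.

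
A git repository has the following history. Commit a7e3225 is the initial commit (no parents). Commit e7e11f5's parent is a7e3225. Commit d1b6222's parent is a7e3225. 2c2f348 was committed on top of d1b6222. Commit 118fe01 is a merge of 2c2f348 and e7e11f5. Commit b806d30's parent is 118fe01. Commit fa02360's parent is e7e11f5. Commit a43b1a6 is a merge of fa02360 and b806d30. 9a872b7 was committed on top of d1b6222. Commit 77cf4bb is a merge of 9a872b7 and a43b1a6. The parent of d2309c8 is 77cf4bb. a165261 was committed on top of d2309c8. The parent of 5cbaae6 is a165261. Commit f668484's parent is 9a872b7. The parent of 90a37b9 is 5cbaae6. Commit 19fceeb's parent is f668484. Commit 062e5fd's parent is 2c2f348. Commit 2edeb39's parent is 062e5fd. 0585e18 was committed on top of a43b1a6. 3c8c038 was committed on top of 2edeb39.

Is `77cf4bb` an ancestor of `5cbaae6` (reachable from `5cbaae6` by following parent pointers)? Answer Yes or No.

Yes

Ancestors of 5cbaae6 (commits reachable by following parents): {118fe01, 2c2f348, 5cbaae6, 77cf4bb, 9a872b7, a165261, a43b1a6, a7e3225, b806d30, d1b6222, d2309c8, e7e11f5, fa02360}.
77cf4bb is in that set, so it is an ancestor of 5cbaae6.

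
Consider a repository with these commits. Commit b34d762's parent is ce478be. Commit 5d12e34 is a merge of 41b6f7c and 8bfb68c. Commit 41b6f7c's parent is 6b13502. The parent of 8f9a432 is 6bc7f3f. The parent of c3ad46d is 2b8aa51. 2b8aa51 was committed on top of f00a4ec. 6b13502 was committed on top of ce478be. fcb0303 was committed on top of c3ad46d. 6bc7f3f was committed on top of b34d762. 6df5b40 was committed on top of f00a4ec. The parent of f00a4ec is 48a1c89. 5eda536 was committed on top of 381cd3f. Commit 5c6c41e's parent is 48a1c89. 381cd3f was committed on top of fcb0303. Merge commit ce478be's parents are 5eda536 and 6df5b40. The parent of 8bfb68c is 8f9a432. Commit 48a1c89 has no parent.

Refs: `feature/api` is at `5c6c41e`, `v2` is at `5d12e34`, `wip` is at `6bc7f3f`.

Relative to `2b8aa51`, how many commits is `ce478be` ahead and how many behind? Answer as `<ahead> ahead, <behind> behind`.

6 ahead, 0 behind

Reachable from ce478be: {2b8aa51, 381cd3f, 48a1c89, 5eda536, 6df5b40, c3ad46d, ce478be, f00a4ec, fcb0303}.
Reachable from 2b8aa51: {2b8aa51, 48a1c89, f00a4ec}.
Only in ce478be's history (ahead): {381cd3f, 5eda536, 6df5b40, c3ad46d, ce478be, fcb0303} — 6.
Only in 2b8aa51's history (behind): {} — 0.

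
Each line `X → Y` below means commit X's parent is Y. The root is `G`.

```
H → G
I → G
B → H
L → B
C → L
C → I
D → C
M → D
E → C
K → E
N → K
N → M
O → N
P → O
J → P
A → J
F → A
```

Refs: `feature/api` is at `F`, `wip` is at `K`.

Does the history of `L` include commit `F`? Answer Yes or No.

Ancestors of L: {B, G, H, L}.
F is not in that set, so it is not an ancestor of L.

No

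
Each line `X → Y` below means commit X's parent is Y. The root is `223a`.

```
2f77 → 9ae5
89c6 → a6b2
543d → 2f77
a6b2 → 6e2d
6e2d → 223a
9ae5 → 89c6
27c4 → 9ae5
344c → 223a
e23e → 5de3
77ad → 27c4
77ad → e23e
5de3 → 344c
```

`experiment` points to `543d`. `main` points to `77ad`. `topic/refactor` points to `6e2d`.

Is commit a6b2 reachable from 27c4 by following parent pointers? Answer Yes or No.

Ancestors of 27c4 (commits reachable by following parents): {223a, 27c4, 6e2d, 89c6, 9ae5, a6b2}.
a6b2 is in that set, so it is an ancestor of 27c4.

Yes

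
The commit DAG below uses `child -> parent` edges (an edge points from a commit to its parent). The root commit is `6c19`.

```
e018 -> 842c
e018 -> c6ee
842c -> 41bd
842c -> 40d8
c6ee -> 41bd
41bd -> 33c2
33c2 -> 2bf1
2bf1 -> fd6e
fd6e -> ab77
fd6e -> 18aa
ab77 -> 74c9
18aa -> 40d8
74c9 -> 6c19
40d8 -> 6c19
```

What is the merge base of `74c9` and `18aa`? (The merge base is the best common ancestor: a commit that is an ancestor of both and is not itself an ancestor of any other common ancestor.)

Ancestors of 74c9: {6c19, 74c9}.
Ancestors of 18aa: {18aa, 40d8, 6c19}.
Common ancestors: {6c19}.
The only common ancestor is 6c19, so it is the merge base.

6c19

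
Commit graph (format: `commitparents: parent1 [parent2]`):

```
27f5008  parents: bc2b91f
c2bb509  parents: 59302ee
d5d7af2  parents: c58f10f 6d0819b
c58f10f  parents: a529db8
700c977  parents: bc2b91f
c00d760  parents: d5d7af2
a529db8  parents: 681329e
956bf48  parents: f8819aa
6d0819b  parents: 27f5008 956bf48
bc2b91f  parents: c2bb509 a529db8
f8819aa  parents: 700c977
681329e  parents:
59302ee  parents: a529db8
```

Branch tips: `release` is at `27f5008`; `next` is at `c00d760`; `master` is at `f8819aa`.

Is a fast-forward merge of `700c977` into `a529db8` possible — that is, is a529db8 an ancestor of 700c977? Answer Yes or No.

Yes

A fast-forward from a529db8 to 700c977 is possible iff a529db8 is an ancestor of 700c977.
Ancestors of 700c977: {59302ee, 681329e, 700c977, a529db8, bc2b91f, c2bb509}.
a529db8 is among them, so fast-forward is possible.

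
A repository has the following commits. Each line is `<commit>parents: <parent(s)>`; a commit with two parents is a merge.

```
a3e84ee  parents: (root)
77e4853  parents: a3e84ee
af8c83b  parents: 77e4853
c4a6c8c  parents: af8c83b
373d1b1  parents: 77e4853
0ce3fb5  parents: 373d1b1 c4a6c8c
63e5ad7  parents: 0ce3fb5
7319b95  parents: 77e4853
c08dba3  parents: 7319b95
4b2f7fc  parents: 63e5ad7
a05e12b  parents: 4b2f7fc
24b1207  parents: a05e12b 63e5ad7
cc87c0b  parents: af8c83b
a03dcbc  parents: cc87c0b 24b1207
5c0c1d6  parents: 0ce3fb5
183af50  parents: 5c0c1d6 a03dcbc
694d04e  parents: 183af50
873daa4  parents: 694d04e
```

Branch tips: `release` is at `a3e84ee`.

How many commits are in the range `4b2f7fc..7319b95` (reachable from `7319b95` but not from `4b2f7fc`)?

1

Reachable from 7319b95: {7319b95, 77e4853, a3e84ee}.
Reachable from 4b2f7fc: {0ce3fb5, 373d1b1, 4b2f7fc, 63e5ad7, 77e4853, a3e84ee, af8c83b, c4a6c8c}.
In 7319b95's history but not 4b2f7fc's: {7319b95} — 1 commit.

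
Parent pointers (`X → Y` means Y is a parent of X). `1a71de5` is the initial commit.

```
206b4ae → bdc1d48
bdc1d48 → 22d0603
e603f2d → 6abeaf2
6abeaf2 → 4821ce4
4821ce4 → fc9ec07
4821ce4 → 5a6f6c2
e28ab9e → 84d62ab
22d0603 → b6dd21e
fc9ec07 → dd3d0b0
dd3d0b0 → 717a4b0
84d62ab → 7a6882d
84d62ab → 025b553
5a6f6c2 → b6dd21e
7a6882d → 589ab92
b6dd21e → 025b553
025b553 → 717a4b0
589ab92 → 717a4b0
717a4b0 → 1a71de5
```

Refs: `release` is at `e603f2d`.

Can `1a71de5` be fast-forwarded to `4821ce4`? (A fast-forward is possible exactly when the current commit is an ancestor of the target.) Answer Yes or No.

A fast-forward from 1a71de5 to 4821ce4 is possible iff 1a71de5 is an ancestor of 4821ce4.
Ancestors of 4821ce4: {025b553, 1a71de5, 4821ce4, 5a6f6c2, 717a4b0, b6dd21e, dd3d0b0, fc9ec07}.
1a71de5 is among them, so fast-forward is possible.

Yes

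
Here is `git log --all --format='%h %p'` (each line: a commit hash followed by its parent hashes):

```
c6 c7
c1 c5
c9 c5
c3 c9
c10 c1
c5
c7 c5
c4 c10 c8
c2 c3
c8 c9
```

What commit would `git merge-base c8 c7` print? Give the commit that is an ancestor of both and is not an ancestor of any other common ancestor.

c5

Ancestors of c8: {c5, c8, c9}.
Ancestors of c7: {c5, c7}.
Common ancestors: {c5}.
The only common ancestor is c5, so it is the merge base.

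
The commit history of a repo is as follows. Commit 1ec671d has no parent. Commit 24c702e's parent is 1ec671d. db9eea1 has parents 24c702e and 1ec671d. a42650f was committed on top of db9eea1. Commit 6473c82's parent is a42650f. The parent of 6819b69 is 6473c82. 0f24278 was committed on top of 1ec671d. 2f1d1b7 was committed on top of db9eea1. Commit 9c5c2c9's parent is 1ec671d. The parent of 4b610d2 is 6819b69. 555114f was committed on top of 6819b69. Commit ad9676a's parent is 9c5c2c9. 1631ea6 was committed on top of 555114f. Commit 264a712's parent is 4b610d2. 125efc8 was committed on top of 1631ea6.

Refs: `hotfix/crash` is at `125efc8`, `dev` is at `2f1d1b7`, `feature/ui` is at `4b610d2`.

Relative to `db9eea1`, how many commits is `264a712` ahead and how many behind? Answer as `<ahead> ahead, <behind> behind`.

5 ahead, 0 behind

Reachable from 264a712: {1ec671d, 24c702e, 264a712, 4b610d2, 6473c82, 6819b69, a42650f, db9eea1}.
Reachable from db9eea1: {1ec671d, 24c702e, db9eea1}.
Only in 264a712's history (ahead): {264a712, 4b610d2, 6473c82, 6819b69, a42650f} — 5.
Only in db9eea1's history (behind): {} — 0.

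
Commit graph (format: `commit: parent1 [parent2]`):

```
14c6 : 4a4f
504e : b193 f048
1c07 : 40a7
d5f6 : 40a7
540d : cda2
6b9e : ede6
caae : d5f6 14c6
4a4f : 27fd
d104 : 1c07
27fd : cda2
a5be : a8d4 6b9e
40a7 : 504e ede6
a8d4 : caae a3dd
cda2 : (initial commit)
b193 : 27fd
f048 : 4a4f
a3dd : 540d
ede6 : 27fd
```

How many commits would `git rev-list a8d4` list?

Walking parent pointers from a8d4: reachable set = {14c6, 27fd, 40a7, 4a4f, 504e, 540d, a3dd, a8d4, b193, caae, cda2, d5f6, ede6, f048}.
That is 14 commits.

14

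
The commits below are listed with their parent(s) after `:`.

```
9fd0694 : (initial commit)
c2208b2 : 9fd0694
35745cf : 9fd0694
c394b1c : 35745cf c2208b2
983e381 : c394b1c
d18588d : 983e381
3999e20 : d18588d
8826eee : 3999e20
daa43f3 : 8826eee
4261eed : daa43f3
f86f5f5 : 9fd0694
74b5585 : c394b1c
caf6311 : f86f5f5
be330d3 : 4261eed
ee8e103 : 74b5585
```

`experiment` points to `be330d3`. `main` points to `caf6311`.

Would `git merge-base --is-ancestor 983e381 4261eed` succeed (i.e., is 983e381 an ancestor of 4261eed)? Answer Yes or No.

Ancestors of 4261eed (commits reachable by following parents): {35745cf, 3999e20, 4261eed, 8826eee, 983e381, 9fd0694, c2208b2, c394b1c, d18588d, daa43f3}.
983e381 is in that set, so it is an ancestor of 4261eed.

Yes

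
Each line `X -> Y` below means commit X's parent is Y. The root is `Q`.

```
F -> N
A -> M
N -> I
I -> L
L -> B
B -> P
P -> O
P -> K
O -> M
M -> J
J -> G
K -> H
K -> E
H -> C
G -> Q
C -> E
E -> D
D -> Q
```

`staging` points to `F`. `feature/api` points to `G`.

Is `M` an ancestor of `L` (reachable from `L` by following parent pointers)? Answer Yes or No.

Yes

Ancestors of L (commits reachable by following parents): {B, C, D, E, G, H, J, K, L, M, O, P, Q}.
M is in that set, so it is an ancestor of L.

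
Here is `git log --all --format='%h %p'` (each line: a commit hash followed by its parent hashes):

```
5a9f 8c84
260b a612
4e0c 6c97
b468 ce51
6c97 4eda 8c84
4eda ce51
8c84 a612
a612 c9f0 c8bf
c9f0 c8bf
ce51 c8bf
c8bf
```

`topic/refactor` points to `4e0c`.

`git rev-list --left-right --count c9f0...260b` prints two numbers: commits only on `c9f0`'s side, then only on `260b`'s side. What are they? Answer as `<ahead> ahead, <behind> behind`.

Reachable from c9f0: {c8bf, c9f0}.
Reachable from 260b: {260b, a612, c8bf, c9f0}.
Only in c9f0's history (ahead): {} — 0.
Only in 260b's history (behind): {260b, a612} — 2.

0 ahead, 2 behind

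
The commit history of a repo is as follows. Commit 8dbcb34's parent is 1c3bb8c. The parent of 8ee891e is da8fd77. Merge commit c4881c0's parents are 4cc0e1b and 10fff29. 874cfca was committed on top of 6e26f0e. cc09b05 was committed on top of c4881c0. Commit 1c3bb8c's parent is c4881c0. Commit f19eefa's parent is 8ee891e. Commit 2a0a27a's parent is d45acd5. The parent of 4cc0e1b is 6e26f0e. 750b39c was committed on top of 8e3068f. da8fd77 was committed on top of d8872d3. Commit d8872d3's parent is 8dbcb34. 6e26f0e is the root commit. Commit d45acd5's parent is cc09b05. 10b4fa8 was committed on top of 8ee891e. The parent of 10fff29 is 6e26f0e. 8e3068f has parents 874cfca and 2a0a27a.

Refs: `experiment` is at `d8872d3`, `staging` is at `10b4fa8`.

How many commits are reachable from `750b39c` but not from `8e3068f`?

1

Reachable from 750b39c: {10fff29, 2a0a27a, 4cc0e1b, 6e26f0e, 750b39c, 874cfca, 8e3068f, c4881c0, cc09b05, d45acd5}.
Reachable from 8e3068f: {10fff29, 2a0a27a, 4cc0e1b, 6e26f0e, 874cfca, 8e3068f, c4881c0, cc09b05, d45acd5}.
In 750b39c's history but not 8e3068f's: {750b39c} — 1 commit.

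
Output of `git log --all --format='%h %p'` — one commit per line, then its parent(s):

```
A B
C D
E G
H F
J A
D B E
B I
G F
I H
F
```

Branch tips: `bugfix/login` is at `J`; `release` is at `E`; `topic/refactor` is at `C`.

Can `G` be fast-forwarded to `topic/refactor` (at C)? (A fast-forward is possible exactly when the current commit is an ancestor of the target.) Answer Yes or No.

A fast-forward from G to C is possible iff G is an ancestor of C.
Ancestors of C: {B, C, D, E, F, G, H, I}.
G is among them, so fast-forward is possible.

Yes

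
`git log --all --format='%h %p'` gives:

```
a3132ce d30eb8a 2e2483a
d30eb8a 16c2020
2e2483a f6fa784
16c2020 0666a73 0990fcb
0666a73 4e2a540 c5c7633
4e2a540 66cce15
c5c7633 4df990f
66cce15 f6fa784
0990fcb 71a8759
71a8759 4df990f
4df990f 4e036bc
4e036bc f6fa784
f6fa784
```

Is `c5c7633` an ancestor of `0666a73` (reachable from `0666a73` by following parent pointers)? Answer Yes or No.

Yes

Ancestors of 0666a73 (commits reachable by following parents): {0666a73, 4df990f, 4e036bc, 4e2a540, 66cce15, c5c7633, f6fa784}.
c5c7633 is in that set, so it is an ancestor of 0666a73.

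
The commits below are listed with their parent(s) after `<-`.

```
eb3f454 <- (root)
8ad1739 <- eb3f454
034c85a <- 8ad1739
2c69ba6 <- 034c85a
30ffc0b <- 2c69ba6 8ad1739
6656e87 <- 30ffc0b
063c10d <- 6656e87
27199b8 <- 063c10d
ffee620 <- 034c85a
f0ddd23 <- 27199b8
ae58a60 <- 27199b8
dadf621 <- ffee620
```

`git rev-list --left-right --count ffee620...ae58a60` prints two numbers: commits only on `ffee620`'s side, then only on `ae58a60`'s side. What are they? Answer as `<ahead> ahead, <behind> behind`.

1 ahead, 6 behind

Reachable from ffee620: {034c85a, 8ad1739, eb3f454, ffee620}.
Reachable from ae58a60: {034c85a, 063c10d, 27199b8, 2c69ba6, 30ffc0b, 6656e87, 8ad1739, ae58a60, eb3f454}.
Only in ffee620's history (ahead): {ffee620} — 1.
Only in ae58a60's history (behind): {063c10d, 27199b8, 2c69ba6, 30ffc0b, 6656e87, ae58a60} — 6.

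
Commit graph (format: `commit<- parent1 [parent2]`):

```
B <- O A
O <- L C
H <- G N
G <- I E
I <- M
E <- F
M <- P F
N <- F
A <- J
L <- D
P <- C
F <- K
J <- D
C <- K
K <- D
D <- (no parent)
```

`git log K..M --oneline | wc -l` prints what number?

4

Reachable from M: {C, D, F, K, M, P}.
Reachable from K: {D, K}.
In M's history but not K's: {C, F, M, P} — 4 commits.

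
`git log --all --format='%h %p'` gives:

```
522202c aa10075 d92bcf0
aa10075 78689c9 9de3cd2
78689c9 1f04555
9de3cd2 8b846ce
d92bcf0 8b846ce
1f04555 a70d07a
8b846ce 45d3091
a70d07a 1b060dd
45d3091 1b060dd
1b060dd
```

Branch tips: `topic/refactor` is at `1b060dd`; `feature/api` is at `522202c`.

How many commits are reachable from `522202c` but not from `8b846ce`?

Reachable from 522202c: {1b060dd, 1f04555, 45d3091, 522202c, 78689c9, 8b846ce, 9de3cd2, a70d07a, aa10075, d92bcf0}.
Reachable from 8b846ce: {1b060dd, 45d3091, 8b846ce}.
In 522202c's history but not 8b846ce's: {1f04555, 522202c, 78689c9, 9de3cd2, a70d07a, aa10075, d92bcf0} — 7 commits.

7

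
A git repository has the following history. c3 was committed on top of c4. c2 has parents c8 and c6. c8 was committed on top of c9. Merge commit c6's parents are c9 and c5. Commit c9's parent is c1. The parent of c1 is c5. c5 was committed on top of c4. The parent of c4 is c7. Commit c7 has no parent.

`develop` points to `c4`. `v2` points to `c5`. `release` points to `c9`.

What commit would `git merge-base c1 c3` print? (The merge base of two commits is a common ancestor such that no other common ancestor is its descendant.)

Ancestors of c1: {c1, c4, c5, c7}.
Ancestors of c3: {c3, c4, c7}.
Common ancestors: {c4, c7}.
Among these, c4 is not an ancestor of any other common ancestor — it is the merge base.

c4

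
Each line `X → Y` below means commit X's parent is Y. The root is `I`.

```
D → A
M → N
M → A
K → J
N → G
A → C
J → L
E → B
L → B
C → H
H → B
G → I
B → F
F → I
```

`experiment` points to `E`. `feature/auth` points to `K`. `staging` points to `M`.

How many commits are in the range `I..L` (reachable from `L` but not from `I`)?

Reachable from L: {B, F, I, L}.
Reachable from I: {I}.
In L's history but not I's: {B, F, L} — 3 commits.

3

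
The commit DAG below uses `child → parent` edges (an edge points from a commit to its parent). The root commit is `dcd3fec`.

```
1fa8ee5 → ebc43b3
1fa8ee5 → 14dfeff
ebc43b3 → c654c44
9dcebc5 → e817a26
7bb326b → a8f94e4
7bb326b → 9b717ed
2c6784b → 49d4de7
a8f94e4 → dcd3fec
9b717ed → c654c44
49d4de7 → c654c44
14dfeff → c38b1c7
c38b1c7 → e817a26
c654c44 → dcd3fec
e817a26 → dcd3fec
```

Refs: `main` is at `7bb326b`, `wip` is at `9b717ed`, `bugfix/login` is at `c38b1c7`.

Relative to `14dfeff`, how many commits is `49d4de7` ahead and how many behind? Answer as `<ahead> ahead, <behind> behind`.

Reachable from 49d4de7: {49d4de7, c654c44, dcd3fec}.
Reachable from 14dfeff: {14dfeff, c38b1c7, dcd3fec, e817a26}.
Only in 49d4de7's history (ahead): {49d4de7, c654c44} — 2.
Only in 14dfeff's history (behind): {14dfeff, c38b1c7, e817a26} — 3.

2 ahead, 3 behind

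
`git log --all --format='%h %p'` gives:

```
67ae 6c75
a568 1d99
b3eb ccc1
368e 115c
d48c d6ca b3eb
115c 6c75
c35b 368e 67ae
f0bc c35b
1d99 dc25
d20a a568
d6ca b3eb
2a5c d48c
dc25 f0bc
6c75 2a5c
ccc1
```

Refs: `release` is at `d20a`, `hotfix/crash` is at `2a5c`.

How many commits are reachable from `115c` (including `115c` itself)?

7

Walking parent pointers from 115c: reachable set = {115c, 2a5c, 6c75, b3eb, ccc1, d48c, d6ca}.
That is 7 commits.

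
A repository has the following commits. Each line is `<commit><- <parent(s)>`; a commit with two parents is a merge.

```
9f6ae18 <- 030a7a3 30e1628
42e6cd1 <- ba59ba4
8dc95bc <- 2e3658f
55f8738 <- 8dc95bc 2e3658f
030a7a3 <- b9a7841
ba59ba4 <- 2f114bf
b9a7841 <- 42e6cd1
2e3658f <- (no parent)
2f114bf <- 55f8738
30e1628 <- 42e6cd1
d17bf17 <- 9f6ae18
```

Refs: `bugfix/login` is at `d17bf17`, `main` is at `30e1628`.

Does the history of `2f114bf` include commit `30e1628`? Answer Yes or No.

Ancestors of 2f114bf: {2e3658f, 2f114bf, 55f8738, 8dc95bc}.
30e1628 is not in that set, so it is not an ancestor of 2f114bf.

No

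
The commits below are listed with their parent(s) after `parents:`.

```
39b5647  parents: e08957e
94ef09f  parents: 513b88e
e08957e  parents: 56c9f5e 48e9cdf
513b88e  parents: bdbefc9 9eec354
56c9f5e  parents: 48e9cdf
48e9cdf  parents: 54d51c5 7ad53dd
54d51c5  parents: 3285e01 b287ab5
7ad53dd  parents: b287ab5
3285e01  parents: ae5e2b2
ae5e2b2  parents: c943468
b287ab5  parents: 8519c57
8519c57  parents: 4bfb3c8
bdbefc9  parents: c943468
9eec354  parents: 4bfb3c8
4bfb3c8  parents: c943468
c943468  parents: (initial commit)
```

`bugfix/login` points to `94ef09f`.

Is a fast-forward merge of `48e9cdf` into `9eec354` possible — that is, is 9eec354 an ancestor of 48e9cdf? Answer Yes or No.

A fast-forward from 9eec354 to 48e9cdf is possible iff 9eec354 is an ancestor of 48e9cdf.
Ancestors of 48e9cdf: {3285e01, 48e9cdf, 4bfb3c8, 54d51c5, 7ad53dd, 8519c57, ae5e2b2, b287ab5, c943468}.
9eec354 is not among them, so fast-forward is not possible.

No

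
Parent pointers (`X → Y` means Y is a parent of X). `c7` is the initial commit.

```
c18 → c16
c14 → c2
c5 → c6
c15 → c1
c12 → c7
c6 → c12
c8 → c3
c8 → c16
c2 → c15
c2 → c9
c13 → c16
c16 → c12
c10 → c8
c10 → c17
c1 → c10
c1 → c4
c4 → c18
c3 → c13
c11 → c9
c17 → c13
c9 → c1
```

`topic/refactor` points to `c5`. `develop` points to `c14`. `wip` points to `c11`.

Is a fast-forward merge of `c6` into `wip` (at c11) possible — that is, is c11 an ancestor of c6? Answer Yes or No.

A fast-forward from c11 to c6 is possible iff c11 is an ancestor of c6.
Ancestors of c6: {c12, c6, c7}.
c11 is not among them, so fast-forward is not possible.

No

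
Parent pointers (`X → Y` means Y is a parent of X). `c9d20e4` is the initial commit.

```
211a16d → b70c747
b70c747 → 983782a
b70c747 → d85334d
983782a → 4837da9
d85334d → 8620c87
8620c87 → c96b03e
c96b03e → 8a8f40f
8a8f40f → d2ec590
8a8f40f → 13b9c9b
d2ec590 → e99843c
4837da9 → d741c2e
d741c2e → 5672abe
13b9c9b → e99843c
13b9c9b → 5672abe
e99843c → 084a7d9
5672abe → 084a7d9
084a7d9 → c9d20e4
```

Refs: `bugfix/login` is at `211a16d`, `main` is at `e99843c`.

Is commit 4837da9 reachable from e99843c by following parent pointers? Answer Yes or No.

Ancestors of e99843c: {084a7d9, c9d20e4, e99843c}.
4837da9 is not in that set, so it is not an ancestor of e99843c.

No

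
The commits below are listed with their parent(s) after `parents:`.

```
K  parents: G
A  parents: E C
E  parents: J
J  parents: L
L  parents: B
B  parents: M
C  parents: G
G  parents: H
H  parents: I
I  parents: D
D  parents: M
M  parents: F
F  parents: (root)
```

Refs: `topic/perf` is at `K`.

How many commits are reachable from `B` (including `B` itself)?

Walking parent pointers from B: reachable set = {B, F, M}.
That is 3 commits.

3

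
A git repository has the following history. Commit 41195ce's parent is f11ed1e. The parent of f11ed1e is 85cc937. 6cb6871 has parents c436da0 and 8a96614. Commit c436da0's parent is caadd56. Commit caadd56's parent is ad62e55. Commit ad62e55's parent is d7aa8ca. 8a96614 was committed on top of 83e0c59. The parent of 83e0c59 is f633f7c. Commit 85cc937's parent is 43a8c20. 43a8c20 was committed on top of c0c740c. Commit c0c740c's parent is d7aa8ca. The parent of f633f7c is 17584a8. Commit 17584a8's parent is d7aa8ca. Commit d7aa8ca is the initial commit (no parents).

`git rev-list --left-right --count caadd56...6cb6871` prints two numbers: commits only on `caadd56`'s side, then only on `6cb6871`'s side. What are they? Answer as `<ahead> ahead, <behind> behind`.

Reachable from caadd56: {ad62e55, caadd56, d7aa8ca}.
Reachable from 6cb6871: {17584a8, 6cb6871, 83e0c59, 8a96614, ad62e55, c436da0, caadd56, d7aa8ca, f633f7c}.
Only in caadd56's history (ahead): {} — 0.
Only in 6cb6871's history (behind): {17584a8, 6cb6871, 83e0c59, 8a96614, c436da0, f633f7c} — 6.

0 ahead, 6 behind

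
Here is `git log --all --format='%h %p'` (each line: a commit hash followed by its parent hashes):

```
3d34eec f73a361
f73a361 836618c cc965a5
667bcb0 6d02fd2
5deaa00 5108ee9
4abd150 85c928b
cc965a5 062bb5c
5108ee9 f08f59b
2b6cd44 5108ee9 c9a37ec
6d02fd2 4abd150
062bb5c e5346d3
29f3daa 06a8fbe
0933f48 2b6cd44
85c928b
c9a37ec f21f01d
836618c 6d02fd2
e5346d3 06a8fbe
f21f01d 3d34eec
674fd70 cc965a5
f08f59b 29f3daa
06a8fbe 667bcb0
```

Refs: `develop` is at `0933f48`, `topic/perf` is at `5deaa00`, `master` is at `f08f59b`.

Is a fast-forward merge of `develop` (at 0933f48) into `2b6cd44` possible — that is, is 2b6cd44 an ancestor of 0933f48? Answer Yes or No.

Yes

A fast-forward from 2b6cd44 to 0933f48 is possible iff 2b6cd44 is an ancestor of 0933f48.
Ancestors of 0933f48: {062bb5c, 06a8fbe, 0933f48, 29f3daa, 2b6cd44, 3d34eec, 4abd150, 5108ee9, 667bcb0, 6d02fd2, 836618c, 85c928b, c9a37ec, cc965a5, e5346d3, f08f59b, f21f01d, f73a361}.
2b6cd44 is among them, so fast-forward is possible.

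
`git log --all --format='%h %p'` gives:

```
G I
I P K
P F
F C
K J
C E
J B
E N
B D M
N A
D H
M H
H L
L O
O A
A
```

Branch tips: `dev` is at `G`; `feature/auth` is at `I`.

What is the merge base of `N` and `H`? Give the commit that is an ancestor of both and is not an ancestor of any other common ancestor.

A

Ancestors of N: {A, N}.
Ancestors of H: {A, H, L, O}.
Common ancestors: {A}.
The only common ancestor is A, so it is the merge base.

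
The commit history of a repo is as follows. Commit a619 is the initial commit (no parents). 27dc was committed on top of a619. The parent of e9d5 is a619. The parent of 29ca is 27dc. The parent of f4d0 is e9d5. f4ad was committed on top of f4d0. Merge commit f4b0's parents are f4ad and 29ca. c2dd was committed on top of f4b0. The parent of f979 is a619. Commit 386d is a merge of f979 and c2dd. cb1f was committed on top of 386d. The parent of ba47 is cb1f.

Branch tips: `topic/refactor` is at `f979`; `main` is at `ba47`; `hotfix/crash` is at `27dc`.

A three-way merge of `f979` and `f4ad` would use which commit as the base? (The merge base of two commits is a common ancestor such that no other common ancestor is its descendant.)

Ancestors of f979: {a619, f979}.
Ancestors of f4ad: {a619, e9d5, f4ad, f4d0}.
Common ancestors: {a619}.
The only common ancestor is a619, so it is the merge base.

a619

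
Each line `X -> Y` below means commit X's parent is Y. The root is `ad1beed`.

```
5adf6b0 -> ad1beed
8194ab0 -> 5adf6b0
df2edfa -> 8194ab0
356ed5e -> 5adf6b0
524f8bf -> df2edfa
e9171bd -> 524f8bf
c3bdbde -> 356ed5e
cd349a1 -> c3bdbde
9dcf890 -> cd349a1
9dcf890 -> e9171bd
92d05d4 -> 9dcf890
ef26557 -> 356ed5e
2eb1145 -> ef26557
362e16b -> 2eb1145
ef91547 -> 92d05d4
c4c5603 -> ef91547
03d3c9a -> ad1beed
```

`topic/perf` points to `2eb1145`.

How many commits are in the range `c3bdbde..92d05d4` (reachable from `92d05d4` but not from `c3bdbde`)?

7

Reachable from 92d05d4: {356ed5e, 524f8bf, 5adf6b0, 8194ab0, 92d05d4, 9dcf890, ad1beed, c3bdbde, cd349a1, df2edfa, e9171bd}.
Reachable from c3bdbde: {356ed5e, 5adf6b0, ad1beed, c3bdbde}.
In 92d05d4's history but not c3bdbde's: {524f8bf, 8194ab0, 92d05d4, 9dcf890, cd349a1, df2edfa, e9171bd} — 7 commits.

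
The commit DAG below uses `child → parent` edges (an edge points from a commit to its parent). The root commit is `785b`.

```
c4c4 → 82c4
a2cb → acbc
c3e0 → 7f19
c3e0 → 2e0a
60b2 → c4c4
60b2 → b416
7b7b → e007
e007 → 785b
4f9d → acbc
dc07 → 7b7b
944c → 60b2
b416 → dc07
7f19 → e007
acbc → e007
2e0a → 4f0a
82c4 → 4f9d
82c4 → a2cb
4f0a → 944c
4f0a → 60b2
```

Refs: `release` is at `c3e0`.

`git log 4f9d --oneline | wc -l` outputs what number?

Walking parent pointers from 4f9d: reachable set = {4f9d, 785b, acbc, e007}.
That is 4 commits.

4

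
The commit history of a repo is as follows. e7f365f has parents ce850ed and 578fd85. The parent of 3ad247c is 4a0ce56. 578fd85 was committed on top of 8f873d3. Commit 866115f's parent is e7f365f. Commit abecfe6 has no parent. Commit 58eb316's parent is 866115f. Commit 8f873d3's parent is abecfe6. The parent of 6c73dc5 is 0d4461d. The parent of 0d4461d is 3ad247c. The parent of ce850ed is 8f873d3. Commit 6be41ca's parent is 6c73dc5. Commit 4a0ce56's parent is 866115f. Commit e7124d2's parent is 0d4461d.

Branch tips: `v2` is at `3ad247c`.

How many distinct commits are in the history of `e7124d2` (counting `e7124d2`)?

Walking parent pointers from e7124d2: reachable set = {0d4461d, 3ad247c, 4a0ce56, 578fd85, 866115f, 8f873d3, abecfe6, ce850ed, e7124d2, e7f365f}.
That is 10 commits.

10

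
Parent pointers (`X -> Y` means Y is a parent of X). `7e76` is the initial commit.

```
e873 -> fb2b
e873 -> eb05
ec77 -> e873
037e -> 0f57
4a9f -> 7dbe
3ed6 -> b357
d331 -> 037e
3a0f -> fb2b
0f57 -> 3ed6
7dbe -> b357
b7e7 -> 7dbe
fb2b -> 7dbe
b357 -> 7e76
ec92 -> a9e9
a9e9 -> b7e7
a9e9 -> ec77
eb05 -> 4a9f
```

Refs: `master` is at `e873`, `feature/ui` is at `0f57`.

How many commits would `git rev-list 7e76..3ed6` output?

Reachable from 3ed6: {3ed6, 7e76, b357}.
Reachable from 7e76: {7e76}.
In 3ed6's history but not 7e76's: {3ed6, b357} — 2 commits.

2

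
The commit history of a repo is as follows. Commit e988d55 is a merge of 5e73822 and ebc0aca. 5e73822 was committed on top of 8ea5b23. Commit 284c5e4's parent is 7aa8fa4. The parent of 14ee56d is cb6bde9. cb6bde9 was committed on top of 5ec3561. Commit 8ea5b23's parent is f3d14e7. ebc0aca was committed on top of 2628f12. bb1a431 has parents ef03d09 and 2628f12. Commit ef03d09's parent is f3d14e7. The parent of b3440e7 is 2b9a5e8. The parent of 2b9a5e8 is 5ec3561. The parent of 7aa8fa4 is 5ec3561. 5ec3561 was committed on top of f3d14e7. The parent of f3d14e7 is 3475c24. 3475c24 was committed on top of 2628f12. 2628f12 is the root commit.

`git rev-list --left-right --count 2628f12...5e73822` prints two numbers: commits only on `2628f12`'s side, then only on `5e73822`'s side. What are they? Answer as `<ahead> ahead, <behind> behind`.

0 ahead, 4 behind

Reachable from 2628f12: {2628f12}.
Reachable from 5e73822: {2628f12, 3475c24, 5e73822, 8ea5b23, f3d14e7}.
Only in 2628f12's history (ahead): {} — 0.
Only in 5e73822's history (behind): {3475c24, 5e73822, 8ea5b23, f3d14e7} — 4.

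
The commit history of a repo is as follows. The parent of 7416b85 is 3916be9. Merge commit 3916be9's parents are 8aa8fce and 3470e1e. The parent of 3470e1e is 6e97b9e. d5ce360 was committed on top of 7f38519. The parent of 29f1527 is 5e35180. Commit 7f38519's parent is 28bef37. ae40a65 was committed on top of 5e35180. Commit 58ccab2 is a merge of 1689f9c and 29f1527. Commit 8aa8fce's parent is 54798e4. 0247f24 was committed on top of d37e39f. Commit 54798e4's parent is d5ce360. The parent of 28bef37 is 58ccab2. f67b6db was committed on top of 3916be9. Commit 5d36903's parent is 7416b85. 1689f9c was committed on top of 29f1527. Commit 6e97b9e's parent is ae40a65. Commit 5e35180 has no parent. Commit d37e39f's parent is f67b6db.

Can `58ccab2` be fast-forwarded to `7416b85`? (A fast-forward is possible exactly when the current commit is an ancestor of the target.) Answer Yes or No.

A fast-forward from 58ccab2 to 7416b85 is possible iff 58ccab2 is an ancestor of 7416b85.
Ancestors of 7416b85: {1689f9c, 28bef37, 29f1527, 3470e1e, 3916be9, 54798e4, 58ccab2, 5e35180, 6e97b9e, 7416b85, 7f38519, 8aa8fce, ae40a65, d5ce360}.
58ccab2 is among them, so fast-forward is possible.

Yes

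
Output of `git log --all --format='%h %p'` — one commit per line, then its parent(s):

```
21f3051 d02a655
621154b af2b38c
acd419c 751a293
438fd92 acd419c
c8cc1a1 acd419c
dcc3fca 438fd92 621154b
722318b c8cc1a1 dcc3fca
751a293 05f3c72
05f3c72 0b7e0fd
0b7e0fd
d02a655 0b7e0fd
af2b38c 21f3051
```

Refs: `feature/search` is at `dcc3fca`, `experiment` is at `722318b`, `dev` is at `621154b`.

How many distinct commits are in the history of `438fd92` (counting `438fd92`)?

5

Walking parent pointers from 438fd92: reachable set = {05f3c72, 0b7e0fd, 438fd92, 751a293, acd419c}.
That is 5 commits.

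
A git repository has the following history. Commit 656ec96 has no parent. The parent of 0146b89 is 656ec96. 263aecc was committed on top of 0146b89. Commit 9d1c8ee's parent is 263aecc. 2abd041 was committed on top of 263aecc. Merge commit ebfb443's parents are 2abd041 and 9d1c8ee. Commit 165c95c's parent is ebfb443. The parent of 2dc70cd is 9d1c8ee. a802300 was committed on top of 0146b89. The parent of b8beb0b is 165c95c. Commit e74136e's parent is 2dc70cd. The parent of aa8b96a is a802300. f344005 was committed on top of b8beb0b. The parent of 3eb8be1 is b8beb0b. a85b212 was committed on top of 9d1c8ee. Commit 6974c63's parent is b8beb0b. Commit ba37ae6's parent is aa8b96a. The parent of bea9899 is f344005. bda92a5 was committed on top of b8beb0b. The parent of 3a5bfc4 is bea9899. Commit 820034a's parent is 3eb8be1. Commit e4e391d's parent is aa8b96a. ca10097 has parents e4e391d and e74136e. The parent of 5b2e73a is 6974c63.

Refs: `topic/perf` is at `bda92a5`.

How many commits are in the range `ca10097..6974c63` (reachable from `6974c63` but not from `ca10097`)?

5

Reachable from 6974c63: {0146b89, 165c95c, 263aecc, 2abd041, 656ec96, 6974c63, 9d1c8ee, b8beb0b, ebfb443}.
Reachable from ca10097: {0146b89, 263aecc, 2dc70cd, 656ec96, 9d1c8ee, a802300, aa8b96a, ca10097, e4e391d, e74136e}.
In 6974c63's history but not ca10097's: {165c95c, 2abd041, 6974c63, b8beb0b, ebfb443} — 5 commits.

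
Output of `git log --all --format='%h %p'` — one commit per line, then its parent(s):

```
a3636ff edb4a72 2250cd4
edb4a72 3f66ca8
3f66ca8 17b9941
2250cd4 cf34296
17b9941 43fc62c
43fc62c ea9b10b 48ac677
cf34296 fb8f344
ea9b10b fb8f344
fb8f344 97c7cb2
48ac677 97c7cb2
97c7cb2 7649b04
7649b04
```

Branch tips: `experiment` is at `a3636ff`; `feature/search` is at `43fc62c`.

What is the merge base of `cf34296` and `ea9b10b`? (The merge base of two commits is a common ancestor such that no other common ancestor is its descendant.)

Ancestors of cf34296: {7649b04, 97c7cb2, cf34296, fb8f344}.
Ancestors of ea9b10b: {7649b04, 97c7cb2, ea9b10b, fb8f344}.
Common ancestors: {7649b04, 97c7cb2, fb8f344}.
Among these, fb8f344 is not an ancestor of any other common ancestor — it is the merge base.

fb8f344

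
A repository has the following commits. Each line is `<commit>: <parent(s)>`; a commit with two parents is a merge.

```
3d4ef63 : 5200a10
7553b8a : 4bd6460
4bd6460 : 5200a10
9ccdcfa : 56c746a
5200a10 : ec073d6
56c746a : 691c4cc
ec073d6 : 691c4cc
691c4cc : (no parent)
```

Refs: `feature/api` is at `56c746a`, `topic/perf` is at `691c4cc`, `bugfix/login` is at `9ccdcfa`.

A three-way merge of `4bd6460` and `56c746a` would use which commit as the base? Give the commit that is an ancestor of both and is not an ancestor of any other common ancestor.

Ancestors of 4bd6460: {4bd6460, 5200a10, 691c4cc, ec073d6}.
Ancestors of 56c746a: {56c746a, 691c4cc}.
Common ancestors: {691c4cc}.
The only common ancestor is 691c4cc, so it is the merge base.

691c4cc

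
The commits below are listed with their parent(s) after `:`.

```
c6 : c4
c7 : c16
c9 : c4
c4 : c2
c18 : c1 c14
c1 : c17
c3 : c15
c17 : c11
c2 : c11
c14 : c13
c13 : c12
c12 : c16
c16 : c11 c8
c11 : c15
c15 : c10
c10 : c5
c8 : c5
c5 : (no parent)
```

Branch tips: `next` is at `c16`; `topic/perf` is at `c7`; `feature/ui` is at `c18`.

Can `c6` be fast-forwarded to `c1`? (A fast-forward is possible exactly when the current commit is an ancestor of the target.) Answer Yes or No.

No

A fast-forward from c6 to c1 is possible iff c6 is an ancestor of c1.
Ancestors of c1: {c1, c10, c11, c15, c17, c5}.
c6 is not among them, so fast-forward is not possible.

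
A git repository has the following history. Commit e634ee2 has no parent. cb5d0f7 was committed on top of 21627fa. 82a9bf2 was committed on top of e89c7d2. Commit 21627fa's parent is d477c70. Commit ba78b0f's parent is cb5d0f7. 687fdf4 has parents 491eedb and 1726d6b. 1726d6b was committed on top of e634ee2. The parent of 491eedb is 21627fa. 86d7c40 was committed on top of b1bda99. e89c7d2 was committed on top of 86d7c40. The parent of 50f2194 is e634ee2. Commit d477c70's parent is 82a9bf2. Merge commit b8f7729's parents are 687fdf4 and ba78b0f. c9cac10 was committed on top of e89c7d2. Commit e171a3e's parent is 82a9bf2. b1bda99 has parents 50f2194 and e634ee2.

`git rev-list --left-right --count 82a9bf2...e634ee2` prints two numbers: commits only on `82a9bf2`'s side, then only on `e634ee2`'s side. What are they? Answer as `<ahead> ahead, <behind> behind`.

5 ahead, 0 behind

Reachable from 82a9bf2: {50f2194, 82a9bf2, 86d7c40, b1bda99, e634ee2, e89c7d2}.
Reachable from e634ee2: {e634ee2}.
Only in 82a9bf2's history (ahead): {50f2194, 82a9bf2, 86d7c40, b1bda99, e89c7d2} — 5.
Only in e634ee2's history (behind): {} — 0.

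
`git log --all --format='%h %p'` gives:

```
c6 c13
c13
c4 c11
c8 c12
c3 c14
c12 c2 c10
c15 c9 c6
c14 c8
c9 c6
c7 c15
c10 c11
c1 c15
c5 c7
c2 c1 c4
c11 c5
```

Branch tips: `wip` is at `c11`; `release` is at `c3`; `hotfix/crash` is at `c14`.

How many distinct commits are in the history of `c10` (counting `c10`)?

8

Walking parent pointers from c10: reachable set = {c10, c11, c13, c15, c5, c6, c7, c9}.
That is 8 commits.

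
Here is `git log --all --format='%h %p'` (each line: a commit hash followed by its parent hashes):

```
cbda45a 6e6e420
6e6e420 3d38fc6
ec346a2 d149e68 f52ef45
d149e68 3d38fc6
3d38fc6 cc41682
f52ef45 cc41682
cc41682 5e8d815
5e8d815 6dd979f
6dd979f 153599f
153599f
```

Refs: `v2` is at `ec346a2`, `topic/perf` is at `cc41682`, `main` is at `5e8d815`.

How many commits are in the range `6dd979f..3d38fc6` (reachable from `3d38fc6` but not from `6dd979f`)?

Reachable from 3d38fc6: {153599f, 3d38fc6, 5e8d815, 6dd979f, cc41682}.
Reachable from 6dd979f: {153599f, 6dd979f}.
In 3d38fc6's history but not 6dd979f's: {3d38fc6, 5e8d815, cc41682} — 3 commits.

3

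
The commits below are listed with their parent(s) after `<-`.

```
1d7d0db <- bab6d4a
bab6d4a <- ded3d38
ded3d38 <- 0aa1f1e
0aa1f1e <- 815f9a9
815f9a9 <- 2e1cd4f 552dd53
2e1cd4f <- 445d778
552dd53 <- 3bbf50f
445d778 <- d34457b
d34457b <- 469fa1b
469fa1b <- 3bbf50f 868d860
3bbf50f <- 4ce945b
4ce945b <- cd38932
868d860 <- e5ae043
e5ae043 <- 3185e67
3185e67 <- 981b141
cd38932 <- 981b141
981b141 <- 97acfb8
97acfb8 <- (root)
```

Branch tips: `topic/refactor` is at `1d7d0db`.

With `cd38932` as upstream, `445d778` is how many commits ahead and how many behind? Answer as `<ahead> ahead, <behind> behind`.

Reachable from 445d778: {3185e67, 3bbf50f, 445d778, 469fa1b, 4ce945b, 868d860, 97acfb8, 981b141, cd38932, d34457b, e5ae043}.
Reachable from cd38932: {97acfb8, 981b141, cd38932}.
Only in 445d778's history (ahead): {3185e67, 3bbf50f, 445d778, 469fa1b, 4ce945b, 868d860, d34457b, e5ae043} — 8.
Only in cd38932's history (behind): {} — 0.

8 ahead, 0 behind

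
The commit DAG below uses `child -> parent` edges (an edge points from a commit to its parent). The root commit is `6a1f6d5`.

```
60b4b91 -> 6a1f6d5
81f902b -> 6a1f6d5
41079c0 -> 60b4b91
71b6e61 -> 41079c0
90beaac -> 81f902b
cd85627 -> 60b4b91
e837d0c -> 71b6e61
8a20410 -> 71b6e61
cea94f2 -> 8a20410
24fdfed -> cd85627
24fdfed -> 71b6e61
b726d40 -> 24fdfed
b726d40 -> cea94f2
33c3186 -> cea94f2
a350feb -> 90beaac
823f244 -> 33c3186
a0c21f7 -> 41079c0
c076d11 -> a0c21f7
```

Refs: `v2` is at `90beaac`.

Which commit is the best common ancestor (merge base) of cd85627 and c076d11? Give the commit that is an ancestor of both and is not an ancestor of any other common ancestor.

Ancestors of cd85627: {60b4b91, 6a1f6d5, cd85627}.
Ancestors of c076d11: {41079c0, 60b4b91, 6a1f6d5, a0c21f7, c076d11}.
Common ancestors: {60b4b91, 6a1f6d5}.
Among these, 60b4b91 is not an ancestor of any other common ancestor — it is the merge base.

60b4b91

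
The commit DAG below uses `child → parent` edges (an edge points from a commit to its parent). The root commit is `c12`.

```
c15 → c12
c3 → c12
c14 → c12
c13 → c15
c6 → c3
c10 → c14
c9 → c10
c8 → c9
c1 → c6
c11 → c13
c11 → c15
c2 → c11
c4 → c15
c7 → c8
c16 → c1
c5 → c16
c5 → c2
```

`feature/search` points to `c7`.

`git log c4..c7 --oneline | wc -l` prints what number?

5

Reachable from c7: {c10, c12, c14, c7, c8, c9}.
Reachable from c4: {c12, c15, c4}.
In c7's history but not c4's: {c10, c14, c7, c8, c9} — 5 commits.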